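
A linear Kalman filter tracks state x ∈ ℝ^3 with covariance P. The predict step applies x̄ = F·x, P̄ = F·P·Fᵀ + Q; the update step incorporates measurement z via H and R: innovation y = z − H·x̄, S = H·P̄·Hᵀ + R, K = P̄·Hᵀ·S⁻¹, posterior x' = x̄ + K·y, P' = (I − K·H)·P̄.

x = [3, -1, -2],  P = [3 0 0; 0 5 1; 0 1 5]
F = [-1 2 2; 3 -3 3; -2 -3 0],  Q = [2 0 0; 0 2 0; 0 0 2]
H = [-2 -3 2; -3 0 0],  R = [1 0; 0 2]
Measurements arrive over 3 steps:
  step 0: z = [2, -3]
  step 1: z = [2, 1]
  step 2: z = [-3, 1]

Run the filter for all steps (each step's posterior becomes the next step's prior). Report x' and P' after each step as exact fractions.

step 0: x̄ = F·x = [-9, 6, -3]
step 0: P̄ = F·P·Fᵀ + Q = [53 -9 -30; -9 101 18; -30 18 59]
step 0: y = z − H·x̄ = [8, -30]
step 0: S = H·P̄·Hᵀ + R = [1274 417; 417 479]
step 0: K = P̄·Hᵀ·S⁻¹ = [-278/436357 -144603/436357; -130530/436357 138231/436357; 21866/436357 62952/436357]
step 0: x' = x̄ + K·y = [408653/436357, -2573028/436357, -3022703/436357]
step 0: P' = (I − K·H)·P̄ = [96402/436357 -92154/436357 -41968/436357; -92154/436357 7837850/436357 11599356/436357; -41968/436357 11599356/436357 17367999/436357]
step 1: x̄ = F·x = [-11600115/436357, -123066/436357, 6901778/436357]
step 1: P̄ = F·P·Fᵀ + Q = [195123848/436357 55936398/436357 -116170406/436357; 55936398/436357 20707913/436357 -33903696/436357; -116170406/436357 -33903696/436357 70693124/436357]
step 1: y = z − H·x̄ = [-36500270/436357, -34363988/436357]
step 1: S = H·P̄·Hᵀ + R = [3257519838/436357 2371193106/436357; 2371193106/436357 1756987346/436357]
step 1: K = P̄·Hᵀ·S⁻¹ = [-395198851/57787768254 -6239889815/19262589418; -10289142459/38525178836 10206484695/38525178836; 5128491325/57787768254 1513773419/19262589418]
step 1: x' = x̄ + K·y = [-14480570270/28893884127, 23008477671/19262589418, 63696875189/28893884127]
step 1: P' = (I − K·H)·P̄ = [6239889815/28893884127 -3402161565/19262589418 -1513773419/28893884127; -3402161565/19262589418 51707592265/38525178836 32806247019/19262589418; -1513773419/28893884127 32806247019/19262589418 73582405205/28893884127]
step 2: x̄ = F·x = [70299917887/9631294709, 29407176825/19262589418, -149154017959/57787768254]
step 2: P̄ = F·P·Fᵀ + Q = [311207694326/9631294709 46540031736/9631294709 -168100757570/9631294709; 46540031736/9631294709 405408589897/38525178836 -142540077735/38525178836; -168100757570/9631294709 -142540077735/38525178836 1482138668531/115575536508]
step 2: y = z − H·x̄ = [1233208337225/57787768254, 220531048370/9631294709]
step 2: S = H·P̄·Hᵀ + R = [59899011560663/115575536508 3294710997000/9631294709; 3294710997000/9631294709 2820131838352/9631294709]
step 2: K = P̄·Hᵀ·S⁻¹ = [-1647355498500/250885681203379 -649062146022123/2007085449627032; -67043972781351/250885681203379 65905369806384/250885681203379; 22171976491781/250885681203379 151686424645485/2007085449627032]
step 2: x' = x̄ + K·y = [-246546461762907/1003542724813516, 461333170678695/250885681203379, 1039024970440289/1003542724813516]
step 2: P' = (I − K·H)·P̄ = [216354048674041/1003542724813516 -43936913204256/250885681203379 -50562141548495/1003542724813516; -43936913204256/250885681203379 334916646972407/250885681203379 424916070863679/250885681203379; -50562141548495/1003542724813516 424916070863679/250885681203379 2543278236617141/1003542724813516]

step 0: x' = [408653/436357, -2573028/436357, -3022703/436357], P' = [96402/436357 -92154/436357 -41968/436357; -92154/436357 7837850/436357 11599356/436357; -41968/436357 11599356/436357 17367999/436357]
step 1: x' = [-14480570270/28893884127, 23008477671/19262589418, 63696875189/28893884127], P' = [6239889815/28893884127 -3402161565/19262589418 -1513773419/28893884127; -3402161565/19262589418 51707592265/38525178836 32806247019/19262589418; -1513773419/28893884127 32806247019/19262589418 73582405205/28893884127]
step 2: x' = [-246546461762907/1003542724813516, 461333170678695/250885681203379, 1039024970440289/1003542724813516], P' = [216354048674041/1003542724813516 -43936913204256/250885681203379 -50562141548495/1003542724813516; -43936913204256/250885681203379 334916646972407/250885681203379 424916070863679/250885681203379; -50562141548495/1003542724813516 424916070863679/250885681203379 2543278236617141/1003542724813516]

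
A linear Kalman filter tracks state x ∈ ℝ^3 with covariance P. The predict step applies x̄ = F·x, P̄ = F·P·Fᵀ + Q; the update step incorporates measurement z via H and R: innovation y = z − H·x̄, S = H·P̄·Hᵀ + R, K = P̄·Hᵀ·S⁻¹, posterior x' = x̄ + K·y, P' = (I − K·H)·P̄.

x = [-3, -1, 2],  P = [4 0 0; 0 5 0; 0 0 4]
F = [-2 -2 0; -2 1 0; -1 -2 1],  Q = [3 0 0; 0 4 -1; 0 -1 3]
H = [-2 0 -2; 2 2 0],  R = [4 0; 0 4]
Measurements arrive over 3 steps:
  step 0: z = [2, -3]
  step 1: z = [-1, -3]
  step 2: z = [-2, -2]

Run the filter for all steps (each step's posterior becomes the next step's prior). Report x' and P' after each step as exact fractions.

step 0: x̄ = F·x = [8, 5, 7]
step 0: P̄ = F·P·Fᵀ + Q = [39 6 28; 6 25 -3; 28 -3 31]
step 0: y = z − H·x̄ = [32, -29]
step 0: S = H·P̄·Hᵀ + R = [508 -280; -280 308]
step 0: K = P̄·Hᵀ·S⁻¹ = [-7/34 25/238; 277/1394 3727/9758; -399/1394 -955/9758]
step 0: x' = x̄ + K·y = [-389/238, 2755/9758, 6625/9758]
step 0: P' = (I − K·H)·P̄ = [233/119 -208/119 -184/119; -208/119 12255/4879 6589/4879; -184/119 6589/4879 10337/4879]
step 1: x̄ = F·x = [13194/4879, 34653/9758, 8532/4879]
step 1: P̄ = F·P·Fᵀ + Q = [33645/4879 -3354/4879 18868/4879; -3354/4879 104095/4879 -14190/4879; 18868/4879 -14190/4879 38167/4879]
step 1: y = z − H·x̄ = [2269/287, -75678/4879]
step 1: S = H·P̄·Hᵀ + R = [26924/287 -8228/287; -8228/287 543644/4879]
step 1: K = P̄·Hᵀ·S⁻¹ = [-311429/1468442 41755/734221; 1210747/5873768 2488417/5873768; -1555257/5873768 -299071/5873768]
step 1: x' = x̄ + K·y = [213569/1468442, -8166517/5873768, 2614707/5873768]
step 1: P' = (I − K·H)·P̄ = [1192702/734221 -1109192/734221 -881273/734221; -1109192/734221 6925185/2936884 3226021/2936884; -881273/734221 3226021/2936884 5080349/2936884]
step 2: x̄ = F·x = [7312241/2936884, -9875069/5873768, 18093465/5873768]
step 2: P̄ = F·P·Fᵀ + Q = [5025120/734221 -1820337/1468442 5609945/1468442; -1820337/1468442 55503025/2936884 -10279737/2936884; 5609945/1468442 -10279737/2936884 22761577/2936884]
step 2: y = z − H·x̄ = [26844179/2936884, -10623181/2936884]
step 2: S = H·P̄·Hᵀ + R = [68238721/734221 -17399959/734221; -17399959/734221 71259041/734221]
step 2: K = P̄·Hᵀ·S⁻¹ = [-82802878/388155205 24610393/388155205; 129004613/621048328 257499791/621048328; -163787751/621048328 -35896637/621048328]
step 2: x' = x̄ + K·y = [48223691/155262082, -398192695/310524164, 272916271/310524164]
step 2: P' = (I − K·H)·P̄ = [614633671/388155205 -113082577/77631041 -89805583/77631041; -113082577/77631041 709830099/310524164 323325695/310524164; -89805583/77631041 323325695/310524164 523010083/310524164]

step 0: x' = [-389/238, 2755/9758, 6625/9758], P' = [233/119 -208/119 -184/119; -208/119 12255/4879 6589/4879; -184/119 6589/4879 10337/4879]
step 1: x' = [213569/1468442, -8166517/5873768, 2614707/5873768], P' = [1192702/734221 -1109192/734221 -881273/734221; -1109192/734221 6925185/2936884 3226021/2936884; -881273/734221 3226021/2936884 5080349/2936884]
step 2: x' = [48223691/155262082, -398192695/310524164, 272916271/310524164], P' = [614633671/388155205 -113082577/77631041 -89805583/77631041; -113082577/77631041 709830099/310524164 323325695/310524164; -89805583/77631041 323325695/310524164 523010083/310524164]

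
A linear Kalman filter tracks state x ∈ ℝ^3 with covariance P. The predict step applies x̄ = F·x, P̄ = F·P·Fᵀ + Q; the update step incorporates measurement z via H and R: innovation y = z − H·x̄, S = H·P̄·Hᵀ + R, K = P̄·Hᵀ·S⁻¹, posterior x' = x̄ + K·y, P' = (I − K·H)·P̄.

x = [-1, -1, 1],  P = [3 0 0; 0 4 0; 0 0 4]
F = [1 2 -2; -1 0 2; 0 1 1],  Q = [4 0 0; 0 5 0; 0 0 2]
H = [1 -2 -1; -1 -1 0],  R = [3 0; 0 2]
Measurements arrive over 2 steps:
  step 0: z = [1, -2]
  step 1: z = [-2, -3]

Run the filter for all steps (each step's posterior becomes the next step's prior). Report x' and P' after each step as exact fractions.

step 0: x' = [2448/1727, 46/157, -54/1727], P' = [13089/6908 -287/628 6643/3454; -287/628 547/628 -413/314; 6643/3454 -413/314 8403/1727]
step 1: x' = [15328651/10567964, 12169237/10567964, 10825377/10567964], P' = [28546223/21135928 -3961883/21135928 17539869/21135928; -3961883/21135928 15563847/21135928 -16632545/21135928; 17539869/21135928 -16632545/21135928 57468055/21135928]

step 0: x̄ = F·x = [-5, 3, 0]
step 0: P̄ = F·P·Fᵀ + Q = [39 -19 0; -19 24 8; 0 8 10]
step 0: y = z − H·x̄ = [12, -4]
step 0: S = H·P̄·Hᵀ + R = [256 -2; -2 27]
step 0: K = P̄·Hᵀ·S⁻¹ = [2039/6908 -2483/3454; -185/628 -65/314; -359/3454 -525/1727]
step 0: x' = x̄ + K·y = [2448/1727, 46/157, -54/1727]
step 0: P' = (I − K·H)·P̄ = [13089/6908 -287/628 6643/3454; -287/628 547/628 -413/314; 6643/3454 -413/314 8403/1727]
step 1: x̄ = F·x = [3568/1727, -2556/1727, 452/1727]
step 1: P̄ = F·P·Fᵀ + Q = [206153/6908 -124423/6908 -45061/6908; -124423/6908 128933/6908 38923/6908; -45061/6908 38923/6908 35273/6908]
step 1: y = z − H·x̄ = [-1062/157, -379/157]
step 1: S = H·P̄·Hᵀ + R = [34577/157 -1792/157; -1792/157 2274/157]
step 1: K = P̄·Hᵀ·S⁻¹ = [71705/240181 -558735/960724; -69913/240181 -263681/960724; -25239/240181 -20621/960724]
step 1: x' = x̄ + K·y = [15328651/10567964, 12169237/10567964, 10825377/10567964]
step 1: P' = (I − K·H)·P̄ = [28546223/21135928 -3961883/21135928 17539869/21135928; -3961883/21135928 15563847/21135928 -16632545/21135928; 17539869/21135928 -16632545/21135928 57468055/21135928]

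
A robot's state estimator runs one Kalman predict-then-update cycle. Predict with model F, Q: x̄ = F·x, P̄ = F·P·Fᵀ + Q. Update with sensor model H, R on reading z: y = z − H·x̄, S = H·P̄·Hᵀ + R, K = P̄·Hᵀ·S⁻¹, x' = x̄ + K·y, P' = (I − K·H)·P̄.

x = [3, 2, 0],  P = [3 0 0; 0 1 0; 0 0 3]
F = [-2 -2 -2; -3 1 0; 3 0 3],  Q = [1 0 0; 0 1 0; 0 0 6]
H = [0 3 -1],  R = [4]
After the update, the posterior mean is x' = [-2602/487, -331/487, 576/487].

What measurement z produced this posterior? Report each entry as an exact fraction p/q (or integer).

z = [-3]

x̄ = F·x = [-10, -7, 9]
P̄ = F·P·Fᵀ + Q = [29 16 -36; 16 29 -27; -36 -27 60]
S = H·P̄·Hᵀ + R = [487]
K = P̄·Hᵀ·S⁻¹ = [84/487; 114/487; -141/487]
x' − x̄ = [2268/487, 3078/487, -3807/487] = K·y
y = (KᵀK)⁻¹·Kᵀ·(x' − x̄) = [27]
z = y + H·x̄ = [27] + [-30] = [-3]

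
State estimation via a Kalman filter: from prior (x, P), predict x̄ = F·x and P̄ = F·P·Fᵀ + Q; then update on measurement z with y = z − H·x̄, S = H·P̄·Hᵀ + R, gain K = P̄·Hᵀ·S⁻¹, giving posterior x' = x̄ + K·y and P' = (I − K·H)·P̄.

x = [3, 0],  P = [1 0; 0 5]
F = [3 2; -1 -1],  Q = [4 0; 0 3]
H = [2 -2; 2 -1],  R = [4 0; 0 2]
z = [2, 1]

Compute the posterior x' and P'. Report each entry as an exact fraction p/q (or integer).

x' = [43/51, 7/51]
P' = [50/51 18/17; 18/17 262/153]

x̄ = F·x = [9, -3]
P̄ = F·P·Fᵀ + Q = [33 -13; -13 9]
y = z − H·x̄ = [-22, -20]
S = H·P̄·Hᵀ + R = [276 228; 228 195]
K = P̄·Hᵀ·S⁻¹ = [-2/51 23/51; -50/153 31/153]
x' = x̄ + K·y = [43/51, 7/51]
P' = (I − K·H)·P̄ = [50/51 18/17; 18/17 262/153]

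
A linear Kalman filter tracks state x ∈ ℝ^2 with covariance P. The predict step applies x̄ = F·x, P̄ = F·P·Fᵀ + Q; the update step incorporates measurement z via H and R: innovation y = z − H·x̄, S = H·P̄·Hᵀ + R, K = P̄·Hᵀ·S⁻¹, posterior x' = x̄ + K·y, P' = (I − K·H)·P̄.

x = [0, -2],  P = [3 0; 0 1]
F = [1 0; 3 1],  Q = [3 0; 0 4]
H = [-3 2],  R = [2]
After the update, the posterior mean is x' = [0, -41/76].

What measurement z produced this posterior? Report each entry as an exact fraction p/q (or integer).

x̄ = F·x = [0, -2]
P̄ = F·P·Fᵀ + Q = [6 9; 9 32]
S = H·P̄·Hᵀ + R = [76]
K = P̄·Hᵀ·S⁻¹ = [0; 37/76]
x' − x̄ = [0, 111/76] = K·y
y = (KᵀK)⁻¹·Kᵀ·(x' − x̄) = [3]
z = y + H·x̄ = [3] + [-4] = [-1]

z = [-1]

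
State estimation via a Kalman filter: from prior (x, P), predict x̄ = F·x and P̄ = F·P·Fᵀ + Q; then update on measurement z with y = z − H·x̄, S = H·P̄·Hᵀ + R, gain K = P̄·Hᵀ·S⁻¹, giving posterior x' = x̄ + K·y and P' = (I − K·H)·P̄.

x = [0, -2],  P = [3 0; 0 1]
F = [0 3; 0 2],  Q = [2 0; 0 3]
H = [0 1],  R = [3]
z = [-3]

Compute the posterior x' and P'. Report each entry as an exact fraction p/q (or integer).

x̄ = F·x = [-6, -4]
P̄ = F·P·Fᵀ + Q = [11 6; 6 7]
y = z − H·x̄ = [1]
S = H·P̄·Hᵀ + R = [10]
K = P̄·Hᵀ·S⁻¹ = [3/5; 7/10]
x' = x̄ + K·y = [-27/5, -33/10]
P' = (I − K·H)·P̄ = [37/5 9/5; 9/5 21/10]

x' = [-27/5, -33/10]
P' = [37/5 9/5; 9/5 21/10]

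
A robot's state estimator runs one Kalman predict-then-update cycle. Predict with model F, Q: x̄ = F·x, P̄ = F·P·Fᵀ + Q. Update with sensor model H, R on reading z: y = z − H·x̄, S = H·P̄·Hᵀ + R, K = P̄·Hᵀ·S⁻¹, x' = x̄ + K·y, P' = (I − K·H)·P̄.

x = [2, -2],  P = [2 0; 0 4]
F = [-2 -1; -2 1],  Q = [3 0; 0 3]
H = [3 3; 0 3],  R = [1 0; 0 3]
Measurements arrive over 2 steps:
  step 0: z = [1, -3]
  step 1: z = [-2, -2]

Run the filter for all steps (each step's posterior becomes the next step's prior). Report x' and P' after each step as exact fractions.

step 0: x' = [8233/6031, -6321/6031], P' = [2523/6031 -1877/6031; -1877/6031 1896/6031]
step 1: x' = [45202/4305661, -3057735/4305661], P' = [1577185/4305661 -1157763/4305661; -1157763/4305661 1203548/4305661]

step 0: x̄ = F·x = [-2, -6]
step 0: P̄ = F·P·Fᵀ + Q = [15 4; 4 15]
step 0: y = z − H·x̄ = [25, 15]
step 0: S = H·P̄·Hᵀ + R = [343 171; 171 138]
step 0: K = P̄·Hᵀ·S⁻¹ = [1938/6031 -1877/6031; 57/6031 1896/6031]
step 0: x' = x̄ + K·y = [8233/6031, -6321/6031]
step 0: P' = (I − K·H)·P̄ = [2523/6031 -1877/6031; -1877/6031 1896/6031]
step 1: x̄ = F·x = [-10145/6031, -22787/6031]
step 1: P̄ = F·P·Fᵀ + Q = [22573/6031 8196/6031; 8196/6031 37589/6031]
step 1: y = z − H·x̄ = [86734/6031, 56299/6031]
step 1: S = H·P̄·Hᵀ + R = [695017/6031 412065/6031; 412065/6031 356394/6031]
step 1: K = P̄·Hᵀ·S⁻¹ = [1258266/4305661 -1157763/4305661; 137355/4305661 1203548/4305661]
step 1: x' = x̄ + K·y = [45202/4305661, -3057735/4305661]
step 1: P' = (I − K·H)·P̄ = [1577185/4305661 -1157763/4305661; -1157763/4305661 1203548/4305661]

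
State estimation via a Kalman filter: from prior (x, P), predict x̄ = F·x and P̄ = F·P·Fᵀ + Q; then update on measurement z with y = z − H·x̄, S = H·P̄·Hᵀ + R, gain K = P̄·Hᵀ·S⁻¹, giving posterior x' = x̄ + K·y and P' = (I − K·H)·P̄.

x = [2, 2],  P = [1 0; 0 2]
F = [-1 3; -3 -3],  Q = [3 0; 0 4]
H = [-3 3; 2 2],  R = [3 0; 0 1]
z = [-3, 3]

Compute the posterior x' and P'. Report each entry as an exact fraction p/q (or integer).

x' = [27389/22278, 2029/11139]
P' = [3221/22278 -236/11139; -236/11139 1615/11139]

x̄ = F·x = [4, -12]
P̄ = F·P·Fᵀ + Q = [22 -15; -15 31]
y = z − H·x̄ = [45, 19]
S = H·P̄·Hᵀ + R = [750 54; 54 93]
K = P̄·Hᵀ·S⁻¹ = [-1231/7426 2749/11139; 617/3713 2758/11139]
x' = x̄ + K·y = [27389/22278, 2029/11139]
P' = (I − K·H)·P̄ = [3221/22278 -236/11139; -236/11139 1615/11139]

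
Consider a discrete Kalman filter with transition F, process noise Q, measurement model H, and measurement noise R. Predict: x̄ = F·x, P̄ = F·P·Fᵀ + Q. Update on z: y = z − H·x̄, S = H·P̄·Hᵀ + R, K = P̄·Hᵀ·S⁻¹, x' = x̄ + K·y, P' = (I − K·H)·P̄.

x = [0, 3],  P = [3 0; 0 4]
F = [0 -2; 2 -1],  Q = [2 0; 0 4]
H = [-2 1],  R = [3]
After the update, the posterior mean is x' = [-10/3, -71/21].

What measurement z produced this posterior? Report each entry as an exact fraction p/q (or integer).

z = [3]

x̄ = F·x = [-6, -3]
P̄ = F·P·Fᵀ + Q = [18 8; 8 20]
S = H·P̄·Hᵀ + R = [63]
K = P̄·Hᵀ·S⁻¹ = [-4/9; 4/63]
x' − x̄ = [8/3, -8/21] = K·y
y = (KᵀK)⁻¹·Kᵀ·(x' − x̄) = [-6]
z = y + H·x̄ = [-6] + [9] = [3]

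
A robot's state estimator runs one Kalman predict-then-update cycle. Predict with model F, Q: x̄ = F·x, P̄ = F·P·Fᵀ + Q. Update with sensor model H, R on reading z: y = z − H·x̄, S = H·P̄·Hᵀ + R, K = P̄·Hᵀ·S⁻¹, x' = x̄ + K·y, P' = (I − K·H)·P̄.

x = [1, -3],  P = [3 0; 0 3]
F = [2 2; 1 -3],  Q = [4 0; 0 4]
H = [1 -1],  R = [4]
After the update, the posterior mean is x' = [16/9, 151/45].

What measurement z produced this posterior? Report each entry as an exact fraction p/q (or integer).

x̄ = F·x = [-4, 10]
P̄ = F·P·Fᵀ + Q = [28 -12; -12 34]
S = H·P̄·Hᵀ + R = [90]
K = P̄·Hᵀ·S⁻¹ = [4/9; -23/45]
x' − x̄ = [52/9, -299/45] = K·y
y = (KᵀK)⁻¹·Kᵀ·(x' − x̄) = [13]
z = y + H·x̄ = [13] + [-14] = [-1]

z = [-1]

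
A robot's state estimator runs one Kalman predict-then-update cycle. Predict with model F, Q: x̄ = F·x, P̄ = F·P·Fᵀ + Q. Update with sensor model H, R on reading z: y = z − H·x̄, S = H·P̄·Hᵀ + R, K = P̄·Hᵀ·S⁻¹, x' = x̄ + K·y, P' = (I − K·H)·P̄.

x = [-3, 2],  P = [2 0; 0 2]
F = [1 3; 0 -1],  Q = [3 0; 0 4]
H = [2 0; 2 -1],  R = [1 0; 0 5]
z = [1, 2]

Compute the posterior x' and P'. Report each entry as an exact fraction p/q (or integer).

x' = [503/995, -1174/995]
P' = [217/995 174/995; 174/995 2478/995]

x̄ = F·x = [3, -2]
P̄ = F·P·Fᵀ + Q = [23 -6; -6 6]
y = z − H·x̄ = [-5, -6]
S = H·P̄·Hᵀ + R = [93 104; 104 127]
K = P̄·Hᵀ·S⁻¹ = [434/995 52/995; 348/995 -426/995]
x' = x̄ + K·y = [503/995, -1174/995]
P' = (I − K·H)·P̄ = [217/995 174/995; 174/995 2478/995]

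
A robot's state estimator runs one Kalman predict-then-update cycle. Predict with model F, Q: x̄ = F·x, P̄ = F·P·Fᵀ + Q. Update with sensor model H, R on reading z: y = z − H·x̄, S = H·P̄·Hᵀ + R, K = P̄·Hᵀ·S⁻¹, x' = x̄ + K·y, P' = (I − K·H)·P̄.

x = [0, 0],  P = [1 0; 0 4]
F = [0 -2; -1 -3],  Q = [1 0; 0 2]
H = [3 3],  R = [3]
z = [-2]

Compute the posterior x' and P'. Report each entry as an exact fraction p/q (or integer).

x̄ = F·x = [0, 0]
P̄ = F·P·Fᵀ + Q = [17 24; 24 39]
y = z − H·x̄ = [-2]
S = H·P̄·Hᵀ + R = [939]
K = P̄·Hᵀ·S⁻¹ = [41/313; 63/313]
x' = x̄ + K·y = [-82/313, -126/313]
P' = (I − K·H)·P̄ = [278/313 -237/313; -237/313 300/313]

x' = [-82/313, -126/313]
P' = [278/313 -237/313; -237/313 300/313]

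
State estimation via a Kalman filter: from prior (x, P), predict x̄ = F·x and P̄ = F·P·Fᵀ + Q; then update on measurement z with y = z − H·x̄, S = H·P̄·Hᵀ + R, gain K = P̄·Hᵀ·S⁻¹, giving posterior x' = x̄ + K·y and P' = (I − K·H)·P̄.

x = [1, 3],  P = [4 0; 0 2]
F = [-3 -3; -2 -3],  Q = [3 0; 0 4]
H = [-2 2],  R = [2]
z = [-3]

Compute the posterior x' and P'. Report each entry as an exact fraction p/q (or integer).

x' = [-201/23, -233/23]
P' = [861/23 846/23; 846/23 842/23]

x̄ = F·x = [-12, -11]
P̄ = F·P·Fᵀ + Q = [57 42; 42 38]
y = z − H·x̄ = [-5]
S = H·P̄·Hᵀ + R = [46]
K = P̄·Hᵀ·S⁻¹ = [-15/23; -4/23]
x' = x̄ + K·y = [-201/23, -233/23]
P' = (I − K·H)·P̄ = [861/23 846/23; 846/23 842/23]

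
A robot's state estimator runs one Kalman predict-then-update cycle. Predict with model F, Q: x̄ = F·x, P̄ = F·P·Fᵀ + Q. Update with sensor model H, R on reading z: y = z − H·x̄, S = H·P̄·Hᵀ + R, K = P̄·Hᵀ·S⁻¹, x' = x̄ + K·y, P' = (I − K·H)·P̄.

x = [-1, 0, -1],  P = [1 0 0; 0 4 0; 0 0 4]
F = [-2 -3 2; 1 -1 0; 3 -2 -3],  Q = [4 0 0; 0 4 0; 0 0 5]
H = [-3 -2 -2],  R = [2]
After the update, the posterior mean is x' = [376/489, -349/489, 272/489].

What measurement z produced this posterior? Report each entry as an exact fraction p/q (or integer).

z = [-2]

x̄ = F·x = [0, -1, 0]
P̄ = F·P·Fᵀ + Q = [60 10 -6; 10 9 11; -6 11 66]
S = H·P̄·Hᵀ + R = [978]
K = P̄·Hᵀ·S⁻¹ = [-94/489; -35/489; -68/489]
x' − x̄ = [376/489, 140/489, 272/489] = K·y
y = (KᵀK)⁻¹·Kᵀ·(x' − x̄) = [-4]
z = y + H·x̄ = [-4] + [2] = [-2]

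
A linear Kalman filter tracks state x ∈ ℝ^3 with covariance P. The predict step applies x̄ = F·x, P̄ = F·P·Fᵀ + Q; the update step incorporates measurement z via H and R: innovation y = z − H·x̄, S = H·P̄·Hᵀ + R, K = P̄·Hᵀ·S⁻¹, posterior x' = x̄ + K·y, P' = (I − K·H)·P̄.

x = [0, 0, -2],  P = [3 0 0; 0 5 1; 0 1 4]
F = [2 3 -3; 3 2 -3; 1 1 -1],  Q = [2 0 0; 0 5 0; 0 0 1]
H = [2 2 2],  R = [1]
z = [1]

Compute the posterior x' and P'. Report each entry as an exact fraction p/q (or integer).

x' = [456/1633, 564/1633, -190/1633]
P' = [6025/1633 -5655/1633 -197/1633; -5655/1633 7144/1633 -1318/1633; -197/1633 -1318/1633 1579/1633]

x̄ = F·x = [6, 6, 2]
P̄ = F·P·Fᵀ + Q = [77 69 27; 69 76 26; 27 26 11]
y = z − H·x̄ = [-27]
S = H·P̄·Hᵀ + R = [1633]
K = P̄·Hᵀ·S⁻¹ = [346/1633; 342/1633; 128/1633]
x' = x̄ + K·y = [456/1633, 564/1633, -190/1633]
P' = (I − K·H)·P̄ = [6025/1633 -5655/1633 -197/1633; -5655/1633 7144/1633 -1318/1633; -197/1633 -1318/1633 1579/1633]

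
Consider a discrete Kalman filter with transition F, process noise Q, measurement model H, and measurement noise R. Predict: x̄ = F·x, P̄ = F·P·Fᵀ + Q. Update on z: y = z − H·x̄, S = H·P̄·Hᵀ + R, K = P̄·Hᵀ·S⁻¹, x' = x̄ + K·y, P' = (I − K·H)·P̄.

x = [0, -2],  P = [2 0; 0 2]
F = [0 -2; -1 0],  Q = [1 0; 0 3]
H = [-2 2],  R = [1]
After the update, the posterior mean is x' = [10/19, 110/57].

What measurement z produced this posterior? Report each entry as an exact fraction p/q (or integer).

z = [3]

x̄ = F·x = [4, 0]
P̄ = F·P·Fᵀ + Q = [9 0; 0 5]
S = H·P̄·Hᵀ + R = [57]
K = P̄·Hᵀ·S⁻¹ = [-6/19; 10/57]
x' − x̄ = [-66/19, 110/57] = K·y
y = (KᵀK)⁻¹·Kᵀ·(x' − x̄) = [11]
z = y + H·x̄ = [11] + [-8] = [3]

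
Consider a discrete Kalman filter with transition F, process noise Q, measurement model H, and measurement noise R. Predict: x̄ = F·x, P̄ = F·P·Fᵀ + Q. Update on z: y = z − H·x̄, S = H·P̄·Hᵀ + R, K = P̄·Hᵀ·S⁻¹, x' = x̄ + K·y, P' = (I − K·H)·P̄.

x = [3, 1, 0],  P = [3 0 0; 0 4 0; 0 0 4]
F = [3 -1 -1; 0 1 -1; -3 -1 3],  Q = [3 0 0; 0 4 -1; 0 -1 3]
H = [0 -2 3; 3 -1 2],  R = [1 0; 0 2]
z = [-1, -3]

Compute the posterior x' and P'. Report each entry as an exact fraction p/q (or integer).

x̄ = F·x = [8, 1, -10]
P̄ = F·P·Fᵀ + Q = [38 0 -35; 0 12 -17; -35 -17 70]
y = z − H·x̄ = [31, -6]
S = H·P̄·Hᵀ + R = [883 248; 248 284]
K = P̄·Hᵀ·S⁻¹ = [-10183/47317 16223/47317; -2473/47317 -11009/94634; 14100/47317 -3649/47317]
x' = x̄ + K·y = [-34475/47317, 3681/47317, -14176/47317]
P' = (I − K·H)·P̄ = [15019/47317 -17467/47317 -15039/47317; -17467/47317 129122/47317 85257/47317; -15039/47317 85257/47317 61538/47317]

x' = [-34475/47317, 3681/47317, -14176/47317]
P' = [15019/47317 -17467/47317 -15039/47317; -17467/47317 129122/47317 85257/47317; -15039/47317 85257/47317 61538/47317]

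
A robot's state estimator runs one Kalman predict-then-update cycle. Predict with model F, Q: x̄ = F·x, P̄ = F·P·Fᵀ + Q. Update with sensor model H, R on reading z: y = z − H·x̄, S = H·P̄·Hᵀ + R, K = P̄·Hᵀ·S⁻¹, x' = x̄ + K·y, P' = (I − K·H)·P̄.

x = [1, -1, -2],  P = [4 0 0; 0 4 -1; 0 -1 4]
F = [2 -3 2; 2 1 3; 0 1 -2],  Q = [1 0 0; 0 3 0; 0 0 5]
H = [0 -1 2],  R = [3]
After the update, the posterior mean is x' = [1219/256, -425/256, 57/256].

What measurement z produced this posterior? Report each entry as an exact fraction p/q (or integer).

x̄ = F·x = [1, -5, 3]
P̄ = F·P·Fᵀ + Q = [81 35 -36; 35 53 -21; -36 -21 29]
S = H·P̄·Hᵀ + R = [256]
K = P̄·Hᵀ·S⁻¹ = [-107/256; -95/256; 79/256]
x' − x̄ = [963/256, 855/256, -711/256] = K·y
y = (KᵀK)⁻¹·Kᵀ·(x' − x̄) = [-9]
z = y + H·x̄ = [-9] + [11] = [2]

z = [2]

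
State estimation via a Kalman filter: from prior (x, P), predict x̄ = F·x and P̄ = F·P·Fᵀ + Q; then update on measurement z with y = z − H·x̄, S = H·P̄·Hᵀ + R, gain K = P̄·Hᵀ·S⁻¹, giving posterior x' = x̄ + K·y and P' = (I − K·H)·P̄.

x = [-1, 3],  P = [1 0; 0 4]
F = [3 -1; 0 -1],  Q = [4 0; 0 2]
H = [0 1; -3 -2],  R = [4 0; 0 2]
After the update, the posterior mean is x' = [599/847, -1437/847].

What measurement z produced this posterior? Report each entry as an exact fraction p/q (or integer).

x̄ = F·x = [-6, -3]
P̄ = F·P·Fᵀ + Q = [17 4; 4 6]
S = H·P̄·Hᵀ + R = [10 -24; -24 227]
K = P̄·Hᵀ·S⁻¹ = [-254/847 -247/847; 393/847 -48/847]
x' − x̄ = [5681/847, 1104/847] = K·y
y = (KᵀK)⁻¹·Kᵀ·(x' − x̄) = [0, -23]
z = y + H·x̄ = [0, -23] + [-3, 24] = [-3, 1]

z = [-3, 1]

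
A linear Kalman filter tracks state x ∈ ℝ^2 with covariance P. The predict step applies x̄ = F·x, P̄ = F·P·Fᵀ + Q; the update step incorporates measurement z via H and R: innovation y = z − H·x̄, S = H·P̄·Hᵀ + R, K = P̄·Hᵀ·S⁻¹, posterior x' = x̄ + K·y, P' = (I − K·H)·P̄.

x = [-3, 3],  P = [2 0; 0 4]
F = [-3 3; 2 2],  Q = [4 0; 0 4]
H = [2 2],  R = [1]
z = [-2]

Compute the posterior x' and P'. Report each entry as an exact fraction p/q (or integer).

x' = [374/63, -3040/441]
P' = [122/9 -844/63; -844/63 5948/441]

x̄ = F·x = [18, 0]
P̄ = F·P·Fᵀ + Q = [58 12; 12 28]
y = z − H·x̄ = [-38]
S = H·P̄·Hᵀ + R = [441]
K = P̄·Hᵀ·S⁻¹ = [20/63; 80/441]
x' = x̄ + K·y = [374/63, -3040/441]
P' = (I − K·H)·P̄ = [122/9 -844/63; -844/63 5948/441]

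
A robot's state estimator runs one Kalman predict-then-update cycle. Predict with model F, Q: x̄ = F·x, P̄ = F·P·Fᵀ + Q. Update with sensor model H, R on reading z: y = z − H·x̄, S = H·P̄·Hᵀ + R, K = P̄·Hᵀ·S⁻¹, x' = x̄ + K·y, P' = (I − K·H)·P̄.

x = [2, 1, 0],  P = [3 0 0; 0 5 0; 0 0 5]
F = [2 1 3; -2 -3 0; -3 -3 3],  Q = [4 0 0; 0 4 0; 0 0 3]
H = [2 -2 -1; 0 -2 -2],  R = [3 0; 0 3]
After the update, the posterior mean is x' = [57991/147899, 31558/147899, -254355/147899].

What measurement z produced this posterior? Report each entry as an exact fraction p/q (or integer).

z = [2, 3]

x̄ = F·x = [5, -7, -9]
P̄ = F·P·Fᵀ + Q = [66 -27 12; -27 61 63; 12 63 120]
S = H·P̄·Hᵀ + R = [1051 922; 922 1231]
K = P̄·Hᵀ·S⁻¹ = [62178/147899 -42966/147899; -21851/147899 -13430/147899; 21390/147899 -59994/147899]
x' − x̄ = [-681504/147899, 1066851/147899, 1076736/147899] = K·y
y = (KᵀK)⁻¹·Kᵀ·(x' − x̄) = [-31, -29]
z = y + H·x̄ = [-31, -29] + [33, 32] = [2, 3]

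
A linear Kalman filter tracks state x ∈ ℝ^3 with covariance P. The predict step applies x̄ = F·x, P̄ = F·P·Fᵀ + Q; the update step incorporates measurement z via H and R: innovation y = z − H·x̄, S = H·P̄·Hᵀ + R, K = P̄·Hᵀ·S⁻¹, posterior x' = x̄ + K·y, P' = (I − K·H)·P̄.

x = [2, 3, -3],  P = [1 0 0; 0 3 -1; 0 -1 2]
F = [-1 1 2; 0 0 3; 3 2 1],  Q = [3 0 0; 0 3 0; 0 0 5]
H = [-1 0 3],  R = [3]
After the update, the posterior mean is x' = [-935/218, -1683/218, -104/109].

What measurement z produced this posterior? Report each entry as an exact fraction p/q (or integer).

z = [1]

x̄ = F·x = [-5, -9, 9]
P̄ = F·P·Fᵀ + Q = [11 9 2; 9 21 0; 2 0 24]
S = H·P̄·Hᵀ + R = [218]
K = P̄·Hᵀ·S⁻¹ = [-5/218; -9/218; 35/109]
x' − x̄ = [155/218, 279/218, -1085/109] = K·y
y = (KᵀK)⁻¹·Kᵀ·(x' − x̄) = [-31]
z = y + H·x̄ = [-31] + [32] = [1]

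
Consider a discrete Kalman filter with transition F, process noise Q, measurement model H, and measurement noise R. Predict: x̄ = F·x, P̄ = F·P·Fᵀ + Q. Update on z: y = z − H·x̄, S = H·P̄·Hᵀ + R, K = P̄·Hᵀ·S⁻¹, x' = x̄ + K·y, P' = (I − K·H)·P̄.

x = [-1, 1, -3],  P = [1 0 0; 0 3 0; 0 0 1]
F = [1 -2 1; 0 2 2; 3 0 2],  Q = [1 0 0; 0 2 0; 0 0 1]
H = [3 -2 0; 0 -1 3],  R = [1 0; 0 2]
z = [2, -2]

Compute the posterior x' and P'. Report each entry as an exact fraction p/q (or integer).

x' = [-72177/32447, -140894/32447, -72492/32447]
P' = [49005/32447 70630/32447 25240/32447; 70630/32447 109710/32447 39086/32447; 25240/32447 39086/32447 20932/32447]

x̄ = F·x = [-6, -4, -9]
P̄ = F·P·Fᵀ + Q = [15 -10 5; -10 18 4; 5 4 14]
y = z − H·x̄ = [12, 21]
S = H·P̄·Hᵀ + R = [328 87; 87 122]
K = P̄·Hᵀ·S⁻¹ = [5755/32447 2545/32447; -7530/32447 3774/32447; -2452/32447 11855/32447]
x' = x̄ + K·y = [-72177/32447, -140894/32447, -72492/32447]
P' = (I − K·H)·P̄ = [49005/32447 70630/32447 25240/32447; 70630/32447 109710/32447 39086/32447; 25240/32447 39086/32447 20932/32447]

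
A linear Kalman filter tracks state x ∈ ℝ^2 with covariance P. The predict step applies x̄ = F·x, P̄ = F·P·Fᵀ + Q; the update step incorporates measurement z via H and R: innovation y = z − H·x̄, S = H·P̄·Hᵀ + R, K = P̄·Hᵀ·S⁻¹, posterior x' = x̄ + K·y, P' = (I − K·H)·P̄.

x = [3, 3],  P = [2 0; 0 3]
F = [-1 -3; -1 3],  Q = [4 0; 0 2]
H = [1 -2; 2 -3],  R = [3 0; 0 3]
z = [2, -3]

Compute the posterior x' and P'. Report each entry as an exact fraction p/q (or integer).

x' = [-16761/3311, -8825/3311]
P' = [15819/3311 9327/3311; 9327/3311 6249/3311]

x̄ = F·x = [-12, 6]
P̄ = F·P·Fᵀ + Q = [33 -25; -25 31]
y = z − H·x̄ = [26, 39]
S = H·P̄·Hᵀ + R = [260 427; 427 714]
K = P̄·Hᵀ·S⁻¹ = [-135/473 1219/3311; -151/473 -31/3311]
x' = x̄ + K·y = [-16761/3311, -8825/3311]
P' = (I − K·H)·P̄ = [15819/3311 9327/3311; 9327/3311 6249/3311]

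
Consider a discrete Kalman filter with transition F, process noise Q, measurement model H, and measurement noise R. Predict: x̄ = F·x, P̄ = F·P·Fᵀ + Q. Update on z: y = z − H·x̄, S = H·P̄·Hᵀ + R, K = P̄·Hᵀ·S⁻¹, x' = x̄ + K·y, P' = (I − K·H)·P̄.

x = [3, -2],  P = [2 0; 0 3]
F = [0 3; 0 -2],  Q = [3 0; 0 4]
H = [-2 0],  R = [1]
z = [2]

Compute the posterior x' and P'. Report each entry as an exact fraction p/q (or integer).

x̄ = F·x = [-6, 4]
P̄ = F·P·Fᵀ + Q = [30 -18; -18 16]
y = z − H·x̄ = [-10]
S = H·P̄·Hᵀ + R = [121]
K = P̄·Hᵀ·S⁻¹ = [-60/121; 36/121]
x' = x̄ + K·y = [-126/121, 124/121]
P' = (I − K·H)·P̄ = [30/121 -18/121; -18/121 640/121]

x' = [-126/121, 124/121]
P' = [30/121 -18/121; -18/121 640/121]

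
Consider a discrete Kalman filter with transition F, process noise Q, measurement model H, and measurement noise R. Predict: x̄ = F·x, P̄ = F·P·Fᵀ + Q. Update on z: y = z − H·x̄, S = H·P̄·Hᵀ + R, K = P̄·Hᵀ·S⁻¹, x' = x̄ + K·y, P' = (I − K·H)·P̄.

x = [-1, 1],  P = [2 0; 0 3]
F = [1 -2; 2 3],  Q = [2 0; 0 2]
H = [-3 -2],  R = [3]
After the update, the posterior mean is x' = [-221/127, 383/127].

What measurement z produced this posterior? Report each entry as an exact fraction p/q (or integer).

x̄ = F·x = [-3, 1]
P̄ = F·P·Fᵀ + Q = [16 -14; -14 37]
S = H·P̄·Hᵀ + R = [127]
K = P̄·Hᵀ·S⁻¹ = [-20/127; -32/127]
x' − x̄ = [160/127, 256/127] = K·y
y = (KᵀK)⁻¹·Kᵀ·(x' − x̄) = [-8]
z = y + H·x̄ = [-8] + [7] = [-1]

z = [-1]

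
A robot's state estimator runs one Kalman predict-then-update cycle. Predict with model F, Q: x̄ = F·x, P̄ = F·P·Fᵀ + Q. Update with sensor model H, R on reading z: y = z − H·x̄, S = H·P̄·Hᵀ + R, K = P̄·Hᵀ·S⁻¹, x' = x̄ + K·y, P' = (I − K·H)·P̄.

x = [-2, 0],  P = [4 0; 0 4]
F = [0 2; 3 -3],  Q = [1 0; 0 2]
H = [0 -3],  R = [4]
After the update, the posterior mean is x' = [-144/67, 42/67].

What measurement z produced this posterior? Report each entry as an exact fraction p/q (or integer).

z = [-2]

x̄ = F·x = [0, -6]
P̄ = F·P·Fᵀ + Q = [17 -24; -24 74]
S = H·P̄·Hᵀ + R = [670]
K = P̄·Hᵀ·S⁻¹ = [36/335; -111/335]
x' − x̄ = [-144/67, 444/67] = K·y
y = (KᵀK)⁻¹·Kᵀ·(x' − x̄) = [-20]
z = y + H·x̄ = [-20] + [18] = [-2]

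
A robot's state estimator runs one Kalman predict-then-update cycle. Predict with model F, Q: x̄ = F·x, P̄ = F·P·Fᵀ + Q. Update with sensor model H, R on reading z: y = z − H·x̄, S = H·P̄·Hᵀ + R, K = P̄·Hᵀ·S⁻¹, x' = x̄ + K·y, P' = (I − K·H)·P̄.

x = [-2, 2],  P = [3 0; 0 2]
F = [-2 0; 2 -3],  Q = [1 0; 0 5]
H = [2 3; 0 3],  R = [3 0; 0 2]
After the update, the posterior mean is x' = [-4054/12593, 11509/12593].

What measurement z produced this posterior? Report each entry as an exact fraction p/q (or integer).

z = [2, 3]

x̄ = F·x = [4, -10]
P̄ = F·P·Fᵀ + Q = [13 -12; -12 35]
S = H·P̄·Hᵀ + R = [226 243; 243 317]
K = P̄·Hᵀ·S⁻¹ = [5578/12593 -5706/12593; 162/12593 4047/12593]
x' − x̄ = [-54426/12593, 137439/12593] = K·y
y = (KᵀK)⁻¹·Kᵀ·(x' − x̄) = [24, 33]
z = y + H·x̄ = [24, 33] + [-22, -30] = [2, 3]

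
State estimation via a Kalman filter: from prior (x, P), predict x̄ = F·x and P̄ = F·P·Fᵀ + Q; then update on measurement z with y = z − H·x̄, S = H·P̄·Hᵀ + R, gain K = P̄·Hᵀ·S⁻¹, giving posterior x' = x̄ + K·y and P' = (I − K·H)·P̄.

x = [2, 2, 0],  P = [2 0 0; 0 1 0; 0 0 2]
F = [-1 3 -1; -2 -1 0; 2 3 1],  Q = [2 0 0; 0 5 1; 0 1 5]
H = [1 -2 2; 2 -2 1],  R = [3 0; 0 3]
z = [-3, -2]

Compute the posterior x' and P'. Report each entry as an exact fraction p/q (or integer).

x̄ = F·x = [4, -6, 10]
P̄ = F·P·Fᵀ + Q = [15 1 3; 1 14 -10; 3 -10 24]
y = z − H·x̄ = [-39, -32]
S = H·P̄·Hᵀ + R = [258 203; 203 187]
K = P̄·Hᵀ·S⁻¹ = [-2740/7037 4141/7037; -1481/7037 253/7037; 3127/7037 -1513/7037]
x' = x̄ + K·y = [2496/7037, 7441/7037, -3167/7037]
P' = (I − K·H)·P̄ = [29244/7037 27333/7037 8601/7037; 27333/7037 38019/7037 22131/7037; 8601/7037 22131/7037 22521/7037]

x' = [2496/7037, 7441/7037, -3167/7037]
P' = [29244/7037 27333/7037 8601/7037; 27333/7037 38019/7037 22131/7037; 8601/7037 22131/7037 22521/7037]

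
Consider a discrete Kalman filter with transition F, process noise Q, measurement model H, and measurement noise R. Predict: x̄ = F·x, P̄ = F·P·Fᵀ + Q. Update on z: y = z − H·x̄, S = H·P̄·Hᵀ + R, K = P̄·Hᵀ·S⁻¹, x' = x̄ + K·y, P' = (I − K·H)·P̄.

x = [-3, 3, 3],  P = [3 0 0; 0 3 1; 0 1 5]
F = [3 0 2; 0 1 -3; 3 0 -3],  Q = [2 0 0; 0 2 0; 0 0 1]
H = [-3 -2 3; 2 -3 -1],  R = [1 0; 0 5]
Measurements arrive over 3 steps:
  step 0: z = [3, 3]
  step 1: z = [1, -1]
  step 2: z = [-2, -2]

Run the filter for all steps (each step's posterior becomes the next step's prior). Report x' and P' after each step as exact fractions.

step 0: x' = [-143949/23386, -2769/1063, -162945/23386], P' = [512709/23386 6111/1063 602627/23386; 6111/1063 1994/1063 7415/1063; 602627/23386 7415/1063 713869/23386]
step 1: x' = [-3406188079/2706371189, -528889578/2706371189, -2800001330/2706371189], P' = [17819859603/10825484756 2342331543/10825484756 9438484631/5412742378; 2342331543/10825484756 3915567947/10825484756 2274389215/5412742378; 9438484631/5412742378 2274389215/5412742378 5578305726/2706371189]
step 2: x' = [-90658654436927/88444731194399, 38440676099615/88444731194399, -122167555146806/88444731194399], P' = [583119621084909/353778924777596 76881236081457/353778924777596 617913801048247/353778924777596; 76881236081457/353778924777596 127640967283753/353778924777596 148708465486475/353778924777596; 617913801048247/353778924777596 148708465486475/353778924777596 730214008203489/353778924777596]

step 0: x̄ = F·x = [-3, -6, -18]
step 0: P̄ = F·P·Fᵀ + Q = [49 -28 -3; -28 44 42; -3 42 73]
step 0: y = z − H·x̄ = [36, -27]
step 0: S = H·P̄·Hᵀ + R = [489 -710; -710 1270]
step 0: K = P̄·Hᵀ·S⁻¹ = [435/11693 3893/23386; -76/1063 -235/1063; 3733/11693 399/23386]
step 0: x' = x̄ + K·y = [-143949/23386, -2769/1063, -162945/23386]
step 0: P' = (I − K·H)·P̄ = [512709/23386 6111/1063 602627/23386; 6111/1063 1994/1063 7415/1063; 602627/23386 7415/1063 713869/23386]
step 1: x̄ = F·x = [-757737/23386, 427917/23386, 28494/11693]
step 1: P̄ = F·P·Fᵀ + Q = [14748153/23386 -8977271/23386 -738357/11693; -8977271/23386 5536681/23386 457557/11693; -738357/11693 457557/11693 107651/11693]
step 1: y = z − H·x̄ = [-1564955/23386, 2832827/23386]
step 1: S = H·P̄·Hᵀ + R = [64713437/23386 -120497317/23386; -120497317/23386 228279765/23386]
step 1: K = P̄·Hᵀ·S⁻¹ = [-1513334109/10825484756 1947151063/10825484756; -1211795233/10825484756 -2322163837/10825484756; 605602033/5412742378 179438033/5412742378]
step 1: x' = x̄ + K·y = [-3406188079/2706371189, -528889578/2706371189, -2800001330/2706371189]
step 1: P' = (I − K·H)·P̄ = [17819859603/10825484756 2342331543/10825484756 9438484631/5412742378; 2342331543/10825484756 3915567947/10825484756 2274389215/5412742378; 9438484631/5412742378 2274389215/5412742378 5578305726/2706371189]
step 2: x̄ = F·x = [-15818566897/2706371189, 7871114412/2706371189, -1818560247/2706371189]
step 2: P̄ = F·P·Fᵀ + Q = [497806228699/10825484756 -287647509293/10825484756 -30131508783/10825484756; -287647509293/10825484756 199092873015/10825484756 24306942117/10825484756; -30131508783/10825484756 24306942117/10825484756 32237780603/10825484756]
step 2: y = z − H·x̄ = [-31670533504/2706371189, 48019174405/2706371189]
step 2: S = H·P̄·Hᵀ + R = [594126700427/2706371189 -942140799061/2706371189; -942140799061/2706371189 1896890943916/2706371189]
step 2: K = P̄·Hᵀ·S⁻¹ = [-12344983068225/88444731194399 15884086643860/88444731194399; -9950061588113/88444731194399 -18893444758741/88444731194399; 9870922623194/88444731194399 2974409871679/88444731194399]
step 2: x' = x̄ + K·y = [-90658654436927/88444731194399, 38440676099615/88444731194399, -122167555146806/88444731194399]
step 2: P' = (I − K·H)·P̄ = [583119621084909/353778924777596 76881236081457/353778924777596 617913801048247/353778924777596; 76881236081457/353778924777596 127640967283753/353778924777596 148708465486475/353778924777596; 617913801048247/353778924777596 148708465486475/353778924777596 730214008203489/353778924777596]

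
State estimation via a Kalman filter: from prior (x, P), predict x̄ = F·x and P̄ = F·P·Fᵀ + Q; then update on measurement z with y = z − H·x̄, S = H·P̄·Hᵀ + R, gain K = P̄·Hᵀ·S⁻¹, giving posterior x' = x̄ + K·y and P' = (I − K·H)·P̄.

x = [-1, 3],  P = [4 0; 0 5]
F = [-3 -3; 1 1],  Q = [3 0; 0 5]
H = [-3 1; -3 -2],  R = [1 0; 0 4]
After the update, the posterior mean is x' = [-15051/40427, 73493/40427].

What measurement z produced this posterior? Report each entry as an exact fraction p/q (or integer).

z = [3, -3]

x̄ = F·x = [-6, 2]
P̄ = F·P·Fᵀ + Q = [84 -27; -27 14]
S = H·P̄·Hᵀ + R = [933 647; 647 492]
K = P̄·Hᵀ·S⁻¹ = [-9162/40427 -4221/40427; 12449/40427 -12016/40427]
x' − x̄ = [227511/40427, -7361/40427] = K·y
y = (KᵀK)⁻¹·Kᵀ·(x' − x̄) = [-17, -17]
z = y + H·x̄ = [-17, -17] + [20, 14] = [3, -3]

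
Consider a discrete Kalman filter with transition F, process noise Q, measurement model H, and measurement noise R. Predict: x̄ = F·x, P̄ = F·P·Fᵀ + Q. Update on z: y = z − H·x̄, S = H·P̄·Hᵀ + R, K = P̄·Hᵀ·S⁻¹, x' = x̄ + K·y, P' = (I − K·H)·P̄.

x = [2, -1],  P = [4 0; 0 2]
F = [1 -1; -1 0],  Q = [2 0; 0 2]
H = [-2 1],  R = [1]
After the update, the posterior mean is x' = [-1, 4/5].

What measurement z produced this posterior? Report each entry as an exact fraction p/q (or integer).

z = [3]

x̄ = F·x = [3, -2]
P̄ = F·P·Fᵀ + Q = [8 -4; -4 6]
S = H·P̄·Hᵀ + R = [55]
K = P̄·Hᵀ·S⁻¹ = [-4/11; 14/55]
x' − x̄ = [-4, 14/5] = K·y
y = (KᵀK)⁻¹·Kᵀ·(x' − x̄) = [11]
z = y + H·x̄ = [11] + [-8] = [3]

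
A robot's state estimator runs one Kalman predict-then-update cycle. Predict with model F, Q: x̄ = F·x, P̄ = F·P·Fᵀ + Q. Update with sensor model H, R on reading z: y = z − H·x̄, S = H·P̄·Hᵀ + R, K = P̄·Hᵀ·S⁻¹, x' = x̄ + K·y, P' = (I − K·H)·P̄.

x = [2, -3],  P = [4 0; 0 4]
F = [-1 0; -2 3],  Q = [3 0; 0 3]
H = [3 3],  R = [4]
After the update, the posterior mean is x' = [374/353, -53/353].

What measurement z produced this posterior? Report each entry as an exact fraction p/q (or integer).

x̄ = F·x = [-2, -13]
P̄ = F·P·Fᵀ + Q = [7 8; 8 55]
S = H·P̄·Hᵀ + R = [706]
K = P̄·Hᵀ·S⁻¹ = [45/706; 189/706]
x' − x̄ = [1080/353, 4536/353] = K·y
y = (KᵀK)⁻¹·Kᵀ·(x' − x̄) = [48]
z = y + H·x̄ = [48] + [-45] = [3]

z = [3]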